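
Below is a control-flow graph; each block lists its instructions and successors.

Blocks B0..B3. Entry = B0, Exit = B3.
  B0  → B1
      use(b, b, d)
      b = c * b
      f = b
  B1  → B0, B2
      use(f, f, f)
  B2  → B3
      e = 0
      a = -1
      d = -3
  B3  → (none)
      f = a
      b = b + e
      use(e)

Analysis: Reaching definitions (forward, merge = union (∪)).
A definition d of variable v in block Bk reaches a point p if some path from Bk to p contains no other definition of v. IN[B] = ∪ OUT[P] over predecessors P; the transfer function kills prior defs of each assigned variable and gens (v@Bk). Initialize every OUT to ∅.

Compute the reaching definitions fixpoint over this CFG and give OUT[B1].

Answer: {b@B0, f@B0}

Trace:
Fixpoint table:
  B0:   IN={b@B0, f@B0}   OUT={b@B0, f@B0}
  B1:   IN={b@B0, f@B0}   OUT={b@B0, f@B0}
  B2:   IN={b@B0, f@B0}   OUT={a@B2, b@B0, d@B2, e@B2, f@B0}
  B3:   IN={a@B2, b@B0, d@B2, e@B2, f@B0}   OUT={a@B2, b@B3, d@B2, e@B2, f@B3}

Merge at B1: IN[B1] = OUT[B0] = {b@B0, f@B0}
Applying B1's transfer function to that IN value gives OUT[B1] (row B1 above).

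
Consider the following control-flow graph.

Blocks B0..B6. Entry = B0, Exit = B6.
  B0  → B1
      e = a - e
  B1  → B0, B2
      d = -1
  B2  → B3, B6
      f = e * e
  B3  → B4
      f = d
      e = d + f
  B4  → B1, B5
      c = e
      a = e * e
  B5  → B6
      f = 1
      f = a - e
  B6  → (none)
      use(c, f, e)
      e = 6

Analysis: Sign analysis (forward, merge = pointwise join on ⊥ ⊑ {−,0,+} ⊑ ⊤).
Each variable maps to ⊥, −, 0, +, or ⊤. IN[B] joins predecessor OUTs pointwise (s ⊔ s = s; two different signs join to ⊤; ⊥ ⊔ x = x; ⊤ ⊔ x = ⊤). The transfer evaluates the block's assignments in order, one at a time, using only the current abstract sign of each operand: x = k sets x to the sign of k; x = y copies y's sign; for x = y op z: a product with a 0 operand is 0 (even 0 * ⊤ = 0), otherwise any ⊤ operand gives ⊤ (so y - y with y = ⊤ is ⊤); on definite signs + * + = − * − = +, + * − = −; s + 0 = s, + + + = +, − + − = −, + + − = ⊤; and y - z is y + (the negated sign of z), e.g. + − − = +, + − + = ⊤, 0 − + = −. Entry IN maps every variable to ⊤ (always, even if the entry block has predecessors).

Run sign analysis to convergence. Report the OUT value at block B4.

Converged values:
  B0:   IN=(all ⊤)   OUT=(all ⊤)
  B1:   IN=(all ⊤)   OUT={d:-; rest ⊤}
  B2:   IN={d:-; rest ⊤}   OUT={d:-; rest ⊤}
  B3:   IN={d:-; rest ⊤}   OUT={d:-, e:-, f:-; rest ⊤}
  B4:   IN={d:-, e:-, f:-; rest ⊤}   OUT={a:+, c:-, d:-, e:-, f:-; rest ⊤}
  B5:   IN={a:+, c:-, d:-, e:-, f:-; rest ⊤}   OUT={a:+, c:-, d:-, e:-, f:+; rest ⊤}
  B6:   IN={d:-; rest ⊤}   OUT={d:-, e:+; rest ⊤}

Merge at B4: IN[B4] = OUT[B3] = {a: ⊤, b: ⊤, c: ⊤, d: -, e: -, f: -}
Applying B4's transfer function to that IN value gives OUT[B4] (row B4 above).

Answer: {a: +, b: ⊤, c: -, d: -, e: -, f: -}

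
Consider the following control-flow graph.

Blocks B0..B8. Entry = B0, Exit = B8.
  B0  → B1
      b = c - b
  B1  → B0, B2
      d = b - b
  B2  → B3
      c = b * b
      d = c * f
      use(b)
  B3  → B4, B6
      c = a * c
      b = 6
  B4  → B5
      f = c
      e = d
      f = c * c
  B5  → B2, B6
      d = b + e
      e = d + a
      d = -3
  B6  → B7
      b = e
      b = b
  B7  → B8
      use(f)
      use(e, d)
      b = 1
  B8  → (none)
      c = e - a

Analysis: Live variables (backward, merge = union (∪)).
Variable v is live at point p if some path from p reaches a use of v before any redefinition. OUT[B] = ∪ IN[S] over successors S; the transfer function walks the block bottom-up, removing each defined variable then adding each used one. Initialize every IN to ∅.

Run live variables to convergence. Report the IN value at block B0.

Fixpoint table:
  B0:  IN={a, b, c, e, f}  OUT={a, b, c, e, f}
  B1:  IN={a, b, c, e, f}  OUT={a, b, c, e, f}
  B2:  IN={a, b, e, f}  OUT={a, c, d, e, f}
  B3:  IN={a, c, d, e, f}  OUT={a, b, c, d, e, f}
  B4:  IN={a, b, c, d}  OUT={a, b, e, f}
  B5:  IN={a, b, e, f}  OUT={a, b, d, e, f}
  B6:  IN={a, d, e, f}  OUT={a, d, e, f}
  B7:  IN={a, d, e, f}  OUT={a, e}
  B8:  IN={a, e}  OUT={}

Merge at B0: OUT[B0] = IN[B1] = {a, b, c, e, f}
Applying B0's transfer function to that OUT value gives IN[B0] (row B0 above).

Answer: {a, b, c, e, f}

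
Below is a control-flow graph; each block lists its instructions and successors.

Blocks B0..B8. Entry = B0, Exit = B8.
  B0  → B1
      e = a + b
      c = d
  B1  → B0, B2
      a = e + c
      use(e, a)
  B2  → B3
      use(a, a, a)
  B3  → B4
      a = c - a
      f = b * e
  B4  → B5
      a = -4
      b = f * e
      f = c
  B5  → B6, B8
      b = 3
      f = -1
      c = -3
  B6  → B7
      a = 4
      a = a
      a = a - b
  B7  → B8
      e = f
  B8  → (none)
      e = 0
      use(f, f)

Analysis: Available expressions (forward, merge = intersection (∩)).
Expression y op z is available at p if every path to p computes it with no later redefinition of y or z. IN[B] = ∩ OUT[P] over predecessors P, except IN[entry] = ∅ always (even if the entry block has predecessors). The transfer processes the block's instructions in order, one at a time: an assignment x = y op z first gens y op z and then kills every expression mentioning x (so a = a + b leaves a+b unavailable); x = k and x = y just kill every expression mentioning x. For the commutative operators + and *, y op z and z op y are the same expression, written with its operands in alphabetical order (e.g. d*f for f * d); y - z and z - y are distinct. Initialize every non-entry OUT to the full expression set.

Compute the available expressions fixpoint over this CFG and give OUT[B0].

Converged values:
  B0:  IN={}  OUT={a+b}
  B1:  IN={a+b}  OUT={c+e}
  B2:  IN={c+e}  OUT={c+e}
  B3:  IN={c+e}  OUT={b*e, c+e}
  B4:  IN={b*e, c+e}  OUT={c+e}
  B5:  IN={c+e}  OUT={}
  B6:  IN={}  OUT={}
  B7:  IN={}  OUT={}
  B8:  IN={}  OUT={}

Merge at B0 (entry node, so the boundary value {} is joined with the incoming edge(s)): IN[B0] = {} ∩ OUT[B1] = {}
Applying B0's transfer function to that IN value gives OUT[B0] (row B0 above).

Answer: {a+b}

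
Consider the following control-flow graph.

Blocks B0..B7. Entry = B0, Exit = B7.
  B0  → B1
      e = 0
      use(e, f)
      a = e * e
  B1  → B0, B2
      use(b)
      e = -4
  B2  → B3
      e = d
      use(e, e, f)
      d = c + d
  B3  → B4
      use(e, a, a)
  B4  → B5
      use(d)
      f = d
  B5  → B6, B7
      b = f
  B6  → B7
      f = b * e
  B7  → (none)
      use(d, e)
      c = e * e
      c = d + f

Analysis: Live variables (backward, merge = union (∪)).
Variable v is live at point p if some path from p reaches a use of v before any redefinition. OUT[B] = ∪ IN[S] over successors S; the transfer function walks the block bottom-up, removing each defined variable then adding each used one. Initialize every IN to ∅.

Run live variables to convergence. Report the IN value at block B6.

Answer: {b, d, e}

Working:
Converged values:
  B0: | IN={b, c, d, f} | OUT={a, b, c, d, f}
  B1: | IN={a, b, c, d, f} | OUT={a, b, c, d, f}
  B2: | IN={a, c, d, f} | OUT={a, d, e}
  B3: | IN={a, d, e} | OUT={d, e}
  B4: | IN={d, e} | OUT={d, e, f}
  B5: | IN={d, e, f} | OUT={b, d, e, f}
  B6: | IN={b, d, e} | OUT={d, e, f}
  B7: | IN={d, e, f} | OUT={}

Merge at B6: OUT[B6] = IN[B7] = {d, e, f}
Applying B6's transfer function to that OUT value gives IN[B6] (row B6 above).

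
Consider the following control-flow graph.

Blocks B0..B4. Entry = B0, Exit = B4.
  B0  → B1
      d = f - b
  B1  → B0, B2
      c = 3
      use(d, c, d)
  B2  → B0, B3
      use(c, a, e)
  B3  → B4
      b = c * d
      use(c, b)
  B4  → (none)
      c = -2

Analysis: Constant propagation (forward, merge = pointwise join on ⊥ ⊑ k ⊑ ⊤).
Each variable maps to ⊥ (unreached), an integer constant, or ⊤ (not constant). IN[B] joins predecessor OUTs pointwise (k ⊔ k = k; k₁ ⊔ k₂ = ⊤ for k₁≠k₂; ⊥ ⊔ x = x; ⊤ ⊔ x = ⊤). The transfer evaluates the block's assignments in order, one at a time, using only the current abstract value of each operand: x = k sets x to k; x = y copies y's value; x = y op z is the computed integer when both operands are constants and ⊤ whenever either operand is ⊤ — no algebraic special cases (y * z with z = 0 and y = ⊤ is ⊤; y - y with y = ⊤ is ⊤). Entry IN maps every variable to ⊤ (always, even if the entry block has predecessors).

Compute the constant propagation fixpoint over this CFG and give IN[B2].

Fixpoint table:
  B0:   IN=(all ⊤)   OUT=(all ⊤)
  B1:   IN=(all ⊤)   OUT={c:3; rest ⊤}
  B2:   IN={c:3; rest ⊤}   OUT={c:3; rest ⊤}
  B3:   IN={c:3; rest ⊤}   OUT={c:3; rest ⊤}
  B4:   IN={c:3; rest ⊤}   OUT={c:-2; rest ⊤}

Merge at B2: IN[B2] = OUT[B1] = {a: ⊤, b: ⊤, c: 3, d: ⊤, e: ⊤, f: ⊤}

Answer: {a: ⊤, b: ⊤, c: 3, d: ⊤, e: ⊤, f: ⊤}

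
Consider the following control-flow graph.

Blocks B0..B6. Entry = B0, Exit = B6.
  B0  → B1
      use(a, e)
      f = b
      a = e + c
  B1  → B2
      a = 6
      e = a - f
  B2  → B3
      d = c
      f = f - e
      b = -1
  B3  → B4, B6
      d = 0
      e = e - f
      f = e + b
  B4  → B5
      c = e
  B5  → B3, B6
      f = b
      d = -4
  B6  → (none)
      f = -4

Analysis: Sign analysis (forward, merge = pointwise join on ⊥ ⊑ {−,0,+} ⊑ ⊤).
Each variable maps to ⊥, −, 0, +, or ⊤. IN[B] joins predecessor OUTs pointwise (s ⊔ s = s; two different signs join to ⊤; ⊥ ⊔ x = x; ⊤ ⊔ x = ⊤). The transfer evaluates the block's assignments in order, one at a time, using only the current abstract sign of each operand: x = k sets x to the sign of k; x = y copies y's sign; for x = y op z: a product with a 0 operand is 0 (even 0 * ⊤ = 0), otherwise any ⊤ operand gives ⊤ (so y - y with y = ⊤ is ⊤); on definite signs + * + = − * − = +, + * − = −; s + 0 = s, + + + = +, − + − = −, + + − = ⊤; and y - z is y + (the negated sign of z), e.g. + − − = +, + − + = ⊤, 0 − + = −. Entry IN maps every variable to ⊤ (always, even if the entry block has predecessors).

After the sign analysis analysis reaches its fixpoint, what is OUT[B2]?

Fixpoint table:
  B0: | IN=(all ⊤) | OUT=(all ⊤)
  B1: | IN=(all ⊤) | OUT={a:+; rest ⊤}
  B2: | IN={a:+; rest ⊤} | OUT={a:+, b:-; rest ⊤}
  B3: | IN={a:+, b:-; rest ⊤} | OUT={a:+, b:-, d:0; rest ⊤}
  B4: | IN={a:+, b:-, d:0; rest ⊤} | OUT={a:+, b:-, d:0; rest ⊤}
  B5: | IN={a:+, b:-, d:0; rest ⊤} | OUT={a:+, b:-, d:-, f:-; rest ⊤}
  B6: | IN={a:+, b:-; rest ⊤} | OUT={a:+, b:-, f:-; rest ⊤}

Merge at B2: IN[B2] = OUT[B1] = {a: +, b: ⊤, c: ⊤, d: ⊤, e: ⊤, f: ⊤}
Applying B2's transfer function to that IN value gives OUT[B2] (row B2 above).

Answer: {a: +, b: -, c: ⊤, d: ⊤, e: ⊤, f: ⊤}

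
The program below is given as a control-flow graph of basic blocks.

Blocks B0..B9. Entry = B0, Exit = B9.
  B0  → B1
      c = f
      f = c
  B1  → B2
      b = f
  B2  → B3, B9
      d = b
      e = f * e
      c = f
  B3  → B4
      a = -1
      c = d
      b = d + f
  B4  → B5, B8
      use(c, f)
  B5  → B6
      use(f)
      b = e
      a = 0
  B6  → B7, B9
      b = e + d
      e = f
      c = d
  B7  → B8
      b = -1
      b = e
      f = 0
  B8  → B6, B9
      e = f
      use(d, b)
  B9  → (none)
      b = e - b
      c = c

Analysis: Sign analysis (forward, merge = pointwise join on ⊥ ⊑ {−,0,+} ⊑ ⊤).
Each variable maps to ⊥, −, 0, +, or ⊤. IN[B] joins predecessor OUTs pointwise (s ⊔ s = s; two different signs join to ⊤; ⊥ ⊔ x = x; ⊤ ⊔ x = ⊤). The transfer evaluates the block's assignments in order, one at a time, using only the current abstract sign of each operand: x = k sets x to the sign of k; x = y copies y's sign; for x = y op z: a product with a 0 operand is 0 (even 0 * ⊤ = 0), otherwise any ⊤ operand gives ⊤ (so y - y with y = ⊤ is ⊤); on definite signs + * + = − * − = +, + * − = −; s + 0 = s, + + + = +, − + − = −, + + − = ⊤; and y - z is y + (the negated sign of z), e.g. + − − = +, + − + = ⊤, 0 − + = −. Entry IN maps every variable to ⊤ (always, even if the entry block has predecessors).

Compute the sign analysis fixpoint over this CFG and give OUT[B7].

Per-block solution:
  B0:   IN=(all ⊤)   OUT=(all ⊤)
  B1:   IN=(all ⊤)   OUT=(all ⊤)
  B2:   IN=(all ⊤)   OUT=(all ⊤)
  B3:   IN=(all ⊤)   OUT={a:-; rest ⊤}
  B4:   IN={a:-; rest ⊤}   OUT={a:-; rest ⊤}
  B5:   IN={a:-; rest ⊤}   OUT={a:0; rest ⊤}
  B6:   IN=(all ⊤)   OUT=(all ⊤)
  B7:   IN=(all ⊤)   OUT={f:0; rest ⊤}
  B8:   IN=(all ⊤)   OUT=(all ⊤)
  B9:   IN=(all ⊤)   OUT=(all ⊤)

Merge at B7: IN[B7] = OUT[B6] = {a: ⊤, b: ⊤, c: ⊤, d: ⊤, e: ⊤, f: ⊤}
Applying B7's transfer function to that IN value gives OUT[B7] (row B7 above).

Answer: {a: ⊤, b: ⊤, c: ⊤, d: ⊤, e: ⊤, f: 0}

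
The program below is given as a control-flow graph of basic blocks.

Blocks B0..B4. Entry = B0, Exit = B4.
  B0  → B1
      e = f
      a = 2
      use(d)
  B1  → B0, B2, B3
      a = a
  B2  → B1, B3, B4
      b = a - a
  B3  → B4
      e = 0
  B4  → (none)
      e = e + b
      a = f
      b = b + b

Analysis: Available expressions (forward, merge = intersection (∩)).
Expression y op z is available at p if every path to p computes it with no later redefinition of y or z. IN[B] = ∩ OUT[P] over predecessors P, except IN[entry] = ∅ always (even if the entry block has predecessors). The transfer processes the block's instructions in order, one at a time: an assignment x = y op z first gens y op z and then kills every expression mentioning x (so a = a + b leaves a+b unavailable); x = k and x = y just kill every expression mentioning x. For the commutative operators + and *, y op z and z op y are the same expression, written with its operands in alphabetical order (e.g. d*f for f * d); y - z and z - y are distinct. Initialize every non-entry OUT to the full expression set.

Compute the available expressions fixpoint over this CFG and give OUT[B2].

Per-block solution:
  B0: | IN={} | OUT={}
  B1: | IN={} | OUT={}
  B2: | IN={} | OUT={a-a}
  B3: | IN={} | OUT={}
  B4: | IN={} | OUT={}

Merge at B2: IN[B2] = OUT[B1] = {}
Applying B2's transfer function to that IN value gives OUT[B2] (row B2 above).

Answer: {a-a}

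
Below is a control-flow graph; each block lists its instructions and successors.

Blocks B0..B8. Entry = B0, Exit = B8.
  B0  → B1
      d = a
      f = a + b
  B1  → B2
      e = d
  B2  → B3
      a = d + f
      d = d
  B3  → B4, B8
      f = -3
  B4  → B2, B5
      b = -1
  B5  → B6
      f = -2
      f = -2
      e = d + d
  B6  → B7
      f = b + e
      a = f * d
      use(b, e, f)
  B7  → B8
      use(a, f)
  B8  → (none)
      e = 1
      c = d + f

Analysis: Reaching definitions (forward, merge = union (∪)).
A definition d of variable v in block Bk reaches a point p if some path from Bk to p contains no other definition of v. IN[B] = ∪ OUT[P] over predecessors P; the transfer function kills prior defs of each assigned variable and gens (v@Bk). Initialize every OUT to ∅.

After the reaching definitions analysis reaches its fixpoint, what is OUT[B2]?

Converged values:
  B0: | IN={} | OUT={d@B0, f@B0}
  B1: | IN={d@B0, f@B0} | OUT={d@B0, e@B1, f@B0}
  B2: | IN={a@B2, b@B4, d@B0, d@B2, e@B1, f@B0, f@B3} | OUT={a@B2, b@B4, d@B2, e@B1, f@B0, f@B3}
  B3: | IN={a@B2, b@B4, d@B2, e@B1, f@B0, f@B3} | OUT={a@B2, b@B4, d@B2, e@B1, f@B3}
  B4: | IN={a@B2, b@B4, d@B2, e@B1, f@B3} | OUT={a@B2, b@B4, d@B2, e@B1, f@B3}
  B5: | IN={a@B2, b@B4, d@B2, e@B1, f@B3} | OUT={a@B2, b@B4, d@B2, e@B5, f@B5}
  B6: | IN={a@B2, b@B4, d@B2, e@B5, f@B5} | OUT={a@B6, b@B4, d@B2, e@B5, f@B6}
  B7: | IN={a@B6, b@B4, d@B2, e@B5, f@B6} | OUT={a@B6, b@B4, d@B2, e@B5, f@B6}
  B8: | IN={a@B2, a@B6, b@B4, d@B2, e@B1, e@B5, f@B3, f@B6} | OUT={a@B2, a@B6, b@B4, c@B8, d@B2, e@B8, f@B3, f@B6}

Merge at B2: IN[B2] = OUT[B1] ⊔ OUT[B4] = {a@B2, b@B4, d@B0, d@B2, e@B1, f@B0, f@B3}
Applying B2's transfer function to that IN value gives OUT[B2] (row B2 above).

Answer: {a@B2, b@B4, d@B2, e@B1, f@B0, f@B3}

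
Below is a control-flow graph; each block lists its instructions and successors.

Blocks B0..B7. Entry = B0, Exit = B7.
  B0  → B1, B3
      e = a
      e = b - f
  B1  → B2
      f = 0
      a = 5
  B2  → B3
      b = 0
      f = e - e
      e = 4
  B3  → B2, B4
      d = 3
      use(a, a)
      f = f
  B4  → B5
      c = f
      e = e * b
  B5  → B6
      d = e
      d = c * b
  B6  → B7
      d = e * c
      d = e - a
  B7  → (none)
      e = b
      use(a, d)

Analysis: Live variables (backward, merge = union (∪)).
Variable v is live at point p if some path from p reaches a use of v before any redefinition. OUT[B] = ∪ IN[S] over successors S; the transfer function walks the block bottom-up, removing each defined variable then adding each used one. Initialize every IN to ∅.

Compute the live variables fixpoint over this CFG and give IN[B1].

Answer: {e}

Working:
Fixpoint table:
  B0: | IN={a, b, f} | OUT={a, b, e, f}
  B1: | IN={e} | OUT={a, e}
  B2: | IN={a, e} | OUT={a, b, e, f}
  B3: | IN={a, b, e, f} | OUT={a, b, e, f}
  B4: | IN={a, b, e, f} | OUT={a, b, c, e}
  B5: | IN={a, b, c, e} | OUT={a, b, c, e}
  B6: | IN={a, b, c, e} | OUT={a, b, d}
  B7: | IN={a, b, d} | OUT={}

Merge at B1: OUT[B1] = IN[B2] = {a, e}
Applying B1's transfer function to that OUT value gives IN[B1] (row B1 above).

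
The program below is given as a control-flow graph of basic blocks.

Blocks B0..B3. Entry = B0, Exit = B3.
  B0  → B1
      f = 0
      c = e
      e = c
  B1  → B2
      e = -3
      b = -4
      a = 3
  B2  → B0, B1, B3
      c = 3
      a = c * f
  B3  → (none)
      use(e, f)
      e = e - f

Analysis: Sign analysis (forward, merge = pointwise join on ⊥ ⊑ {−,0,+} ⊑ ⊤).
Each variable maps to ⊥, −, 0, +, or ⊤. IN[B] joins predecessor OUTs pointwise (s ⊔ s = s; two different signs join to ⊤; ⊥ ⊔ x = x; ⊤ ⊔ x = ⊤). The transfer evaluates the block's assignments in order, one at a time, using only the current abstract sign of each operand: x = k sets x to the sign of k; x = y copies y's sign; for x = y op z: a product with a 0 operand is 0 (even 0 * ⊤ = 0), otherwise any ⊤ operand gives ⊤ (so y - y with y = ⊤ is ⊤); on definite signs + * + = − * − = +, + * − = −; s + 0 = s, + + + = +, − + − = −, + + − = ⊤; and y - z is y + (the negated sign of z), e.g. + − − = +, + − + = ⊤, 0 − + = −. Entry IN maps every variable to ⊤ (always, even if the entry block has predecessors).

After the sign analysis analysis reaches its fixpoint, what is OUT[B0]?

Per-block solution:
  B0: | IN=(all ⊤) | OUT={f:0; rest ⊤}
  B1: | IN={f:0; rest ⊤} | OUT={a:+, b:-, e:-, f:0; rest ⊤}
  B2: | IN={a:+, b:-, e:-, f:0; rest ⊤} | OUT={a:0, b:-, c:+, e:-, f:0; rest ⊤}
  B3: | IN={a:0, b:-, c:+, e:-, f:0; rest ⊤} | OUT={a:0, b:-, c:+, e:-, f:0; rest ⊤}

Merge at B0 (entry node, so the boundary value (all ⊤) is joined with the incoming edge(s)): IN[B0] = (all ⊤) ⊔ OUT[B2] = {a: ⊤, b: ⊤, c: ⊤, d: ⊤, e: ⊤, f: ⊤}
Applying B0's transfer function to that IN value gives OUT[B0] (row B0 above).

Answer: {a: ⊤, b: ⊤, c: ⊤, d: ⊤, e: ⊤, f: 0}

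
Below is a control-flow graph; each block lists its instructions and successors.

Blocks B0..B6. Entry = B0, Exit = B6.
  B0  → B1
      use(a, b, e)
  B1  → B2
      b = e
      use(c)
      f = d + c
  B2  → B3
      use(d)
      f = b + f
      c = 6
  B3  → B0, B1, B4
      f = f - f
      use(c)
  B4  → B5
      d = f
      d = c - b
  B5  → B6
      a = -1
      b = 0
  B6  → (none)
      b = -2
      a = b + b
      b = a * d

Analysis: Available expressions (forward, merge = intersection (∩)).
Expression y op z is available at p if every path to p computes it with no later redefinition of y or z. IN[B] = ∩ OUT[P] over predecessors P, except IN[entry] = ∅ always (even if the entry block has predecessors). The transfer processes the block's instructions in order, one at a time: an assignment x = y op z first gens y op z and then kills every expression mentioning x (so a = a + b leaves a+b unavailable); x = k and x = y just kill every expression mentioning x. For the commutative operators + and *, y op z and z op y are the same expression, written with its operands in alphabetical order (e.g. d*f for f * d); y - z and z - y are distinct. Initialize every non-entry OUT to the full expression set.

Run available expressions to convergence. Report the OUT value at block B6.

Answer: {a*d}

Derivation:
Converged values:
  B0:   IN={}   OUT={}
  B1:   IN={}   OUT={c+d}
  B2:   IN={c+d}   OUT={}
  B3:   IN={}   OUT={}
  B4:   IN={}   OUT={c-b}
  B5:   IN={c-b}   OUT={}
  B6:   IN={}   OUT={a*d}

Merge at B6: IN[B6] = OUT[B5] = {}
Applying B6's transfer function to that IN value gives OUT[B6] (row B6 above).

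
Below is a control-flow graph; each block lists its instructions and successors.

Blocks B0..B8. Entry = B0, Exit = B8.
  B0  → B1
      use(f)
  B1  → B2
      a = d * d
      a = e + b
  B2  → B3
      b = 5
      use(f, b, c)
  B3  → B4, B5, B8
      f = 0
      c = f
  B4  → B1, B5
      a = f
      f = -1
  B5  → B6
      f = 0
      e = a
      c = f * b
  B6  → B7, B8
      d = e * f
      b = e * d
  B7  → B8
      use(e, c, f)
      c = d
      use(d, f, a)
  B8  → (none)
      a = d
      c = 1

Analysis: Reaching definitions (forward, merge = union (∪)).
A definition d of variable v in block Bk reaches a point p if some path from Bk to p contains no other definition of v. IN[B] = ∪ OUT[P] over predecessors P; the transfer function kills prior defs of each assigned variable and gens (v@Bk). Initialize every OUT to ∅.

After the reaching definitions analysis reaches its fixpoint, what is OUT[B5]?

Fixpoint table:
  B0:  IN={}  OUT={}
  B1:  IN={a@B4, b@B2, c@B3, f@B4}  OUT={a@B1, b@B2, c@B3, f@B4}
  B2:  IN={a@B1, b@B2, c@B3, f@B4}  OUT={a@B1, b@B2, c@B3, f@B4}
  B3:  IN={a@B1, b@B2, c@B3, f@B4}  OUT={a@B1, b@B2, c@B3, f@B3}
  B4:  IN={a@B1, b@B2, c@B3, f@B3}  OUT={a@B4, b@B2, c@B3, f@B4}
  B5:  IN={a@B1, a@B4, b@B2, c@B3, f@B3, f@B4}  OUT={a@B1, a@B4, b@B2, c@B5, e@B5, f@B5}
  B6:  IN={a@B1, a@B4, b@B2, c@B5, e@B5, f@B5}  OUT={a@B1, a@B4, b@B6, c@B5, d@B6, e@B5, f@B5}
  B7:  IN={a@B1, a@B4, b@B6, c@B5, d@B6, e@B5, f@B5}  OUT={a@B1, a@B4, b@B6, c@B7, d@B6, e@B5, f@B5}
  B8:  IN={a@B1, a@B4, b@B2, b@B6, c@B3, c@B5, c@B7, d@B6, e@B5, f@B3, f@B5}  OUT={a@B8, b@B2, b@B6, c@B8, d@B6, e@B5, f@B3, f@B5}

Merge at B5: IN[B5] = OUT[B3] ⊔ OUT[B4] = {a@B1, a@B4, b@B2, c@B3, f@B3, f@B4}
Applying B5's transfer function to that IN value gives OUT[B5] (row B5 above).

Answer: {a@B1, a@B4, b@B2, c@B5, e@B5, f@B5}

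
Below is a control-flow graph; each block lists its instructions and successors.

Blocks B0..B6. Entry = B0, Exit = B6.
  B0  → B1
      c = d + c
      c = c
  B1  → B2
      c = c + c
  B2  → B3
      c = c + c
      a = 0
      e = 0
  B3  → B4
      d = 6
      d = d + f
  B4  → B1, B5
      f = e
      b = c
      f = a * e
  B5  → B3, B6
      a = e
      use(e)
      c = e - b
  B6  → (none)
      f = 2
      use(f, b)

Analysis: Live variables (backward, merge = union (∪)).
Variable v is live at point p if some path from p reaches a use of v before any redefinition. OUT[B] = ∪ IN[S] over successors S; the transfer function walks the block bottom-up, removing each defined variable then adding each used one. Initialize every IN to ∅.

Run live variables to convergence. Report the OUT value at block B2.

Answer: {a, c, e, f}

Derivation:
Converged values:
  B0:  IN={c, d, f}  OUT={c, f}
  B1:  IN={c, f}  OUT={c, f}
  B2:  IN={c, f}  OUT={a, c, e, f}
  B3:  IN={a, c, e, f}  OUT={a, c, e}
  B4:  IN={a, c, e}  OUT={b, c, e, f}
  B5:  IN={b, e, f}  OUT={a, b, c, e, f}
  B6:  IN={b}  OUT={}

Merge at B2: OUT[B2] = IN[B3] = {a, c, e, f}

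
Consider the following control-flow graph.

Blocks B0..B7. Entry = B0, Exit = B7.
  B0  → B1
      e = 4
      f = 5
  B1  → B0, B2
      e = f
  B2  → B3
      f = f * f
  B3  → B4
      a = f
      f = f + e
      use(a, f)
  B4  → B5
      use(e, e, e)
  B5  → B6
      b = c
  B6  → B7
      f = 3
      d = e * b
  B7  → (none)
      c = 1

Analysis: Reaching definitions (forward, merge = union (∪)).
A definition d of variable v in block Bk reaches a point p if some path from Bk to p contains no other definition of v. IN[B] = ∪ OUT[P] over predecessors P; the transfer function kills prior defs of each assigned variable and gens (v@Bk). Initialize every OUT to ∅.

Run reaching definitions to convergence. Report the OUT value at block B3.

Answer: {a@B3, e@B1, f@B3}

Working:
Per-block solution:
  B0: | IN={e@B1, f@B0} | OUT={e@B0, f@B0}
  B1: | IN={e@B0, f@B0} | OUT={e@B1, f@B0}
  B2: | IN={e@B1, f@B0} | OUT={e@B1, f@B2}
  B3: | IN={e@B1, f@B2} | OUT={a@B3, e@B1, f@B3}
  B4: | IN={a@B3, e@B1, f@B3} | OUT={a@B3, e@B1, f@B3}
  B5: | IN={a@B3, e@B1, f@B3} | OUT={a@B3, b@B5, e@B1, f@B3}
  B6: | IN={a@B3, b@B5, e@B1, f@B3} | OUT={a@B3, b@B5, d@B6, e@B1, f@B6}
  B7: | IN={a@B3, b@B5, d@B6, e@B1, f@B6} | OUT={a@B3, b@B5, c@B7, d@B6, e@B1, f@B6}

Merge at B3: IN[B3] = OUT[B2] = {e@B1, f@B2}
Applying B3's transfer function to that IN value gives OUT[B3] (row B3 above).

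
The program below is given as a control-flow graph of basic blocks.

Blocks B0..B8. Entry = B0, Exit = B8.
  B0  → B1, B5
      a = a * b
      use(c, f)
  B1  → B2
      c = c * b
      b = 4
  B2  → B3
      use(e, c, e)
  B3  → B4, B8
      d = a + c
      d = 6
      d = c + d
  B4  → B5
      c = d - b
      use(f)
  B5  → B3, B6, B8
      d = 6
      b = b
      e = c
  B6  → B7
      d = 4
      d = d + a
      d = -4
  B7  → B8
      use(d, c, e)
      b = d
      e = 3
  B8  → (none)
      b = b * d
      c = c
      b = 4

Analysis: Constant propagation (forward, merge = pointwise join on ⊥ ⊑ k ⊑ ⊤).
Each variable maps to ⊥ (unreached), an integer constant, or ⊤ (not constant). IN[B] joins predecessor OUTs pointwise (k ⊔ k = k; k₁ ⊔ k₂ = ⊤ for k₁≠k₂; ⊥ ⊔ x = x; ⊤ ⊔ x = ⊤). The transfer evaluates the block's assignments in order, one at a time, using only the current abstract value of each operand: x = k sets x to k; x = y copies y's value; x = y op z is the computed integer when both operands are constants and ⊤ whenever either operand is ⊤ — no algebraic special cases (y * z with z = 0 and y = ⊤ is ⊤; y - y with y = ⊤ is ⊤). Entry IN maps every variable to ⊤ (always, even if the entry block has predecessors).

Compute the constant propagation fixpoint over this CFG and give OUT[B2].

Per-block solution:
  B0:   IN=(all ⊤)   OUT=(all ⊤)
  B1:   IN=(all ⊤)   OUT={b:4; rest ⊤}
  B2:   IN={b:4; rest ⊤}   OUT={b:4; rest ⊤}
  B3:   IN=(all ⊤)   OUT=(all ⊤)
  B4:   IN=(all ⊤)   OUT=(all ⊤)
  B5:   IN=(all ⊤)   OUT={d:6; rest ⊤}
  B6:   IN={d:6; rest ⊤}   OUT={d:-4; rest ⊤}
  B7:   IN={d:-4; rest ⊤}   OUT={b:-4, d:-4, e:3; rest ⊤}
  B8:   IN=(all ⊤)   OUT={b:4; rest ⊤}

Merge at B2: IN[B2] = OUT[B1] = {a: ⊤, b: 4, c: ⊤, d: ⊤, e: ⊤, f: ⊤}
Applying B2's transfer function to that IN value gives OUT[B2] (row B2 above).

Answer: {a: ⊤, b: 4, c: ⊤, d: ⊤, e: ⊤, f: ⊤}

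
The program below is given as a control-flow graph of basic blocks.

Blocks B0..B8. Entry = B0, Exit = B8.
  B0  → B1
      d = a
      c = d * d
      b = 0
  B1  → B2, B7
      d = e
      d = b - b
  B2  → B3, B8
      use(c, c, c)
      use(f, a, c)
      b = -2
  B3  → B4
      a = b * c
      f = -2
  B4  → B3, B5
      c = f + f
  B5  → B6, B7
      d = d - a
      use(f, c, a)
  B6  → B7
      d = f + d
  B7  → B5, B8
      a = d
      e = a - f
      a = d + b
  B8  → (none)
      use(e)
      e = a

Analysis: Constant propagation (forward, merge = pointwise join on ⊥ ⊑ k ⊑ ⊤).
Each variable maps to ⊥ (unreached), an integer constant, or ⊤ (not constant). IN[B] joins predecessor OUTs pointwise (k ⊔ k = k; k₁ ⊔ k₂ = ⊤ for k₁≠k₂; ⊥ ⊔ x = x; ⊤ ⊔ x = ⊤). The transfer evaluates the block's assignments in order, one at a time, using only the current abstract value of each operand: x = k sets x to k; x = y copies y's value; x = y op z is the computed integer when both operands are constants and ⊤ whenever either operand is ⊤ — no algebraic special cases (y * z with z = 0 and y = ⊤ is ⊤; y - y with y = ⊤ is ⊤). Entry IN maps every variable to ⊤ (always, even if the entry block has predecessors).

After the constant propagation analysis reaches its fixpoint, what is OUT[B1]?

Per-block solution:
  B0:   IN=(all ⊤)   OUT={b:0; rest ⊤}
  B1:   IN={b:0; rest ⊤}   OUT={b:0, d:0; rest ⊤}
  B2:   IN={b:0, d:0; rest ⊤}   OUT={b:-2, d:0; rest ⊤}
  B3:   IN={b:-2, d:0; rest ⊤}   OUT={b:-2, d:0, f:-2; rest ⊤}
  B4:   IN={b:-2, d:0, f:-2; rest ⊤}   OUT={b:-2, c:-4, d:0, f:-2; rest ⊤}
  B5:   IN=(all ⊤)   OUT=(all ⊤)
  B6:   IN=(all ⊤)   OUT=(all ⊤)
  B7:   IN=(all ⊤)   OUT=(all ⊤)
  B8:   IN=(all ⊤)   OUT=(all ⊤)

Merge at B1: IN[B1] = OUT[B0] = {a: ⊤, b: 0, c: ⊤, d: ⊤, e: ⊤, f: ⊤}
Applying B1's transfer function to that IN value gives OUT[B1] (row B1 above).

Answer: {a: ⊤, b: 0, c: ⊤, d: 0, e: ⊤, f: ⊤}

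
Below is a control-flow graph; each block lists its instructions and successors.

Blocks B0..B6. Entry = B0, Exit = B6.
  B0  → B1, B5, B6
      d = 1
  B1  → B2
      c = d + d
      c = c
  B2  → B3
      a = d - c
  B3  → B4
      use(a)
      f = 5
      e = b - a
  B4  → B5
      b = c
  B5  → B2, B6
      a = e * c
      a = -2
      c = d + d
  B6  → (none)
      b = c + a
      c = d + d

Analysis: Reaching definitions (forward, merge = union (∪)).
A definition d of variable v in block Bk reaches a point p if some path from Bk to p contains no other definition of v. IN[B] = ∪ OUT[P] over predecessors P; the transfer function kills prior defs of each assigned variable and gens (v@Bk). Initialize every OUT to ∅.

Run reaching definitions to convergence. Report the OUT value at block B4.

Per-block solution:
  B0:   IN={}   OUT={d@B0}
  B1:   IN={d@B0}   OUT={c@B1, d@B0}
  B2:   IN={a@B5, b@B4, c@B1, c@B5, d@B0, e@B3, f@B3}   OUT={a@B2, b@B4, c@B1, c@B5, d@B0, e@B3, f@B3}
  B3:   IN={a@B2, b@B4, c@B1, c@B5, d@B0, e@B3, f@B3}   OUT={a@B2, b@B4, c@B1, c@B5, d@B0, e@B3, f@B3}
  B4:   IN={a@B2, b@B4, c@B1, c@B5, d@B0, e@B3, f@B3}   OUT={a@B2, b@B4, c@B1, c@B5, d@B0, e@B3, f@B3}
  B5:   IN={a@B2, b@B4, c@B1, c@B5, d@B0, e@B3, f@B3}   OUT={a@B5, b@B4, c@B5, d@B0, e@B3, f@B3}
  B6:   IN={a@B5, b@B4, c@B5, d@B0, e@B3, f@B3}   OUT={a@B5, b@B6, c@B6, d@B0, e@B3, f@B3}

Merge at B4: IN[B4] = OUT[B3] = {a@B2, b@B4, c@B1, c@B5, d@B0, e@B3, f@B3}
Applying B4's transfer function to that IN value gives OUT[B4] (row B4 above).

Answer: {a@B2, b@B4, c@B1, c@B5, d@B0, e@B3, f@B3}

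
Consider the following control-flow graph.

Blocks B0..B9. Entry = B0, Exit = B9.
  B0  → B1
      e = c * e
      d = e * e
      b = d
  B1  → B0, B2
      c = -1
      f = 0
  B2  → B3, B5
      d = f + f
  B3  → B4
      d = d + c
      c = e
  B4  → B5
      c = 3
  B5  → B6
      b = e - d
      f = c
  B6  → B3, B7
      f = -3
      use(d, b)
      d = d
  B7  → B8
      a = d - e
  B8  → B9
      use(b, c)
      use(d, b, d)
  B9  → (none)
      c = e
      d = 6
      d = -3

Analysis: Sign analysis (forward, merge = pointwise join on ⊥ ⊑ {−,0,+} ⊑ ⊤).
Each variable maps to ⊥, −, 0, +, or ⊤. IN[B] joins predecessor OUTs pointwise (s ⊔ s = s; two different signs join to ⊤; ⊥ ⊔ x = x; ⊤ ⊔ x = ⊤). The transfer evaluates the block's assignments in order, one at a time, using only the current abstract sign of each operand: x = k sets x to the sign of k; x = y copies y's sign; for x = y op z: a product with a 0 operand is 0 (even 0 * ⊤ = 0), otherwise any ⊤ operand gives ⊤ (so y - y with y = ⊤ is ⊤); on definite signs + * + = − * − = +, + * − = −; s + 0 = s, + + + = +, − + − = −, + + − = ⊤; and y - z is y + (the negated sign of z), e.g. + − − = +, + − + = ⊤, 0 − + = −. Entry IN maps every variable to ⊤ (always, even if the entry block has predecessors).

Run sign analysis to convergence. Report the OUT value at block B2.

Converged values:
  B0:   IN=(all ⊤)   OUT=(all ⊤)
  B1:   IN=(all ⊤)   OUT={c:-, f:0; rest ⊤}
  B2:   IN={c:-, f:0; rest ⊤}   OUT={c:-, d:0, f:0; rest ⊤}
  B3:   IN=(all ⊤)   OUT=(all ⊤)
  B4:   IN=(all ⊤)   OUT={c:+; rest ⊤}
  B5:   IN=(all ⊤)   OUT=(all ⊤)
  B6:   IN=(all ⊤)   OUT={f:-; rest ⊤}
  B7:   IN={f:-; rest ⊤}   OUT={f:-; rest ⊤}
  B8:   IN={f:-; rest ⊤}   OUT={f:-; rest ⊤}
  B9:   IN={f:-; rest ⊤}   OUT={d:-, f:-; rest ⊤}

Merge at B2: IN[B2] = OUT[B1] = {a: ⊤, b: ⊤, c: -, d: ⊤, e: ⊤, f: 0}
Applying B2's transfer function to that IN value gives OUT[B2] (row B2 above).

Answer: {a: ⊤, b: ⊤, c: -, d: 0, e: ⊤, f: 0}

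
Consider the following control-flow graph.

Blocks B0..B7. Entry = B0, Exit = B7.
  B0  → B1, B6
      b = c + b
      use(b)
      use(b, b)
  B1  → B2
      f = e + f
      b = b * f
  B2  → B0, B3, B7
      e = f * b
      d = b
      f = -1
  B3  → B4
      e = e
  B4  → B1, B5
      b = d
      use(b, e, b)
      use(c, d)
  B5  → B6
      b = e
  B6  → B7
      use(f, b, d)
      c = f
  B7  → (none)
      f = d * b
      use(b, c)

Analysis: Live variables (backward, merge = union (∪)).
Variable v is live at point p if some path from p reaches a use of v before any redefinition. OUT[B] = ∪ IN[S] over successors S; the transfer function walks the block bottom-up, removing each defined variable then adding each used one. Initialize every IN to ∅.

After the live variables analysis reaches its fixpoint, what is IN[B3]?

Per-block solution:
  B0:  IN={b, c, d, e, f}  OUT={b, c, d, e, f}
  B1:  IN={b, c, e, f}  OUT={b, c, f}
  B2:  IN={b, c, f}  OUT={b, c, d, e, f}
  B3:  IN={c, d, e, f}  OUT={c, d, e, f}
  B4:  IN={c, d, e, f}  OUT={b, c, d, e, f}
  B5:  IN={d, e, f}  OUT={b, d, f}
  B6:  IN={b, d, f}  OUT={b, c, d}
  B7:  IN={b, c, d}  OUT={}

Merge at B3: OUT[B3] = IN[B4] = {c, d, e, f}
Applying B3's transfer function to that OUT value gives IN[B3] (row B3 above).

Answer: {c, d, e, f}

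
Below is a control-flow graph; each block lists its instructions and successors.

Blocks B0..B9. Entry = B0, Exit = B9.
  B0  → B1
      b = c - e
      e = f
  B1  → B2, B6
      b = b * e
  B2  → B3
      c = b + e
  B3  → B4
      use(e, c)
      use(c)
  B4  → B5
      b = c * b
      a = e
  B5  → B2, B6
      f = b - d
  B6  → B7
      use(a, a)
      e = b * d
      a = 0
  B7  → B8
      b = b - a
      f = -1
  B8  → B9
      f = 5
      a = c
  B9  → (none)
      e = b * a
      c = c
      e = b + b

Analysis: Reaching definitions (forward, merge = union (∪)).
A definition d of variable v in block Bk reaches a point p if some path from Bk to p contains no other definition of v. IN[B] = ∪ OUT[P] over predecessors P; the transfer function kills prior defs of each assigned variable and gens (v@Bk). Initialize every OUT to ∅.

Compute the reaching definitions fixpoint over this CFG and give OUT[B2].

Answer: {a@B4, b@B1, b@B4, c@B2, e@B0, f@B5}

Working:
Converged values:
  B0:  IN={}  OUT={b@B0, e@B0}
  B1:  IN={b@B0, e@B0}  OUT={b@B1, e@B0}
  B2:  IN={a@B4, b@B1, b@B4, c@B2, e@B0, f@B5}  OUT={a@B4, b@B1, b@B4, c@B2, e@B0, f@B5}
  B3:  IN={a@B4, b@B1, b@B4, c@B2, e@B0, f@B5}  OUT={a@B4, b@B1, b@B4, c@B2, e@B0, f@B5}
  B4:  IN={a@B4, b@B1, b@B4, c@B2, e@B0, f@B5}  OUT={a@B4, b@B4, c@B2, e@B0, f@B5}
  B5:  IN={a@B4, b@B4, c@B2, e@B0, f@B5}  OUT={a@B4, b@B4, c@B2, e@B0, f@B5}
  B6:  IN={a@B4, b@B1, b@B4, c@B2, e@B0, f@B5}  OUT={a@B6, b@B1, b@B4, c@B2, e@B6, f@B5}
  B7:  IN={a@B6, b@B1, b@B4, c@B2, e@B6, f@B5}  OUT={a@B6, b@B7, c@B2, e@B6, f@B7}
  B8:  IN={a@B6, b@B7, c@B2, e@B6, f@B7}  OUT={a@B8, b@B7, c@B2, e@B6, f@B8}
  B9:  IN={a@B8, b@B7, c@B2, e@B6, f@B8}  OUT={a@B8, b@B7, c@B9, e@B9, f@B8}

Merge at B2: IN[B2] = OUT[B1] ⊔ OUT[B5] = {a@B4, b@B1, b@B4, c@B2, e@B0, f@B5}
Applying B2's transfer function to that IN value gives OUT[B2] (row B2 above).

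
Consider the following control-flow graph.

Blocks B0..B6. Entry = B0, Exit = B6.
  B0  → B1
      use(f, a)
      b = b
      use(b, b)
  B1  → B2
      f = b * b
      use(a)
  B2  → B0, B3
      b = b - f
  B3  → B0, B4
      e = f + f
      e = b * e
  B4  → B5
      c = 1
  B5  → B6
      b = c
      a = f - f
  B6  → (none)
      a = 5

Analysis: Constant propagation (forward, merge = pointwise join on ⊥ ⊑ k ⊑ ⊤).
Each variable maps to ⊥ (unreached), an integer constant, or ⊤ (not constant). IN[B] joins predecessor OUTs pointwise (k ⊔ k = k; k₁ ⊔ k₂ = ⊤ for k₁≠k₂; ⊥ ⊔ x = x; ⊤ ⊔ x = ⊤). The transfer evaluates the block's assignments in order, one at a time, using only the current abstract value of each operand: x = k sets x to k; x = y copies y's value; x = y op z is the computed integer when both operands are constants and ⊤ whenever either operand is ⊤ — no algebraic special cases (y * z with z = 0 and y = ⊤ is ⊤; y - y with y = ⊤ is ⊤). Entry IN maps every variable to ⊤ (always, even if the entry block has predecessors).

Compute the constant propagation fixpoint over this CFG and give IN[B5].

Converged values:
  B0: | IN=(all ⊤) | OUT=(all ⊤)
  B1: | IN=(all ⊤) | OUT=(all ⊤)
  B2: | IN=(all ⊤) | OUT=(all ⊤)
  B3: | IN=(all ⊤) | OUT=(all ⊤)
  B4: | IN=(all ⊤) | OUT={c:1; rest ⊤}
  B5: | IN={c:1; rest ⊤} | OUT={b:1, c:1; rest ⊤}
  B6: | IN={b:1, c:1; rest ⊤} | OUT={a:5, b:1, c:1; rest ⊤}

Merge at B5: IN[B5] = OUT[B4] = {a: ⊤, b: ⊤, c: 1, d: ⊤, e: ⊤, f: ⊤}

Answer: {a: ⊤, b: ⊤, c: 1, d: ⊤, e: ⊤, f: ⊤}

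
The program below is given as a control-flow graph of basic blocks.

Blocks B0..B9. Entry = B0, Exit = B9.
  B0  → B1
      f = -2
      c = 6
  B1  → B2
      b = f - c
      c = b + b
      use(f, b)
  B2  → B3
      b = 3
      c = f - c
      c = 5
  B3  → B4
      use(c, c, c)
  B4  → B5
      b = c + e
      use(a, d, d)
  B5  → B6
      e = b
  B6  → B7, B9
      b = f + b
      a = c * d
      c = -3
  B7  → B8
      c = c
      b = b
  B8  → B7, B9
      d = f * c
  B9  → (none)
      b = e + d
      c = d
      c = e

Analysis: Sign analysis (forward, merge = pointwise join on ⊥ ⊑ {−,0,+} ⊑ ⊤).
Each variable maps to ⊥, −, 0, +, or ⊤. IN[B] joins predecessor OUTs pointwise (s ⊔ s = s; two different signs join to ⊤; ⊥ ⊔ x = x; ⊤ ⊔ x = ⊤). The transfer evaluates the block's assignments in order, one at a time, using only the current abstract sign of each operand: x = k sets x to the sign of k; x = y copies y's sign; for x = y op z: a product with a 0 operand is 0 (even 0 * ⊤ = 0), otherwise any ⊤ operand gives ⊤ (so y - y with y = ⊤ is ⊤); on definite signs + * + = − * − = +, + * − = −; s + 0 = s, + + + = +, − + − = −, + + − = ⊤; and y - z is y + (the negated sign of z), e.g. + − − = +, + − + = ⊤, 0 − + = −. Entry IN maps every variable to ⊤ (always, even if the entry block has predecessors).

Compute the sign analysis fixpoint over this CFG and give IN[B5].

Converged values:
  B0:  IN=(all ⊤)  OUT={c:+, f:-; rest ⊤}
  B1:  IN={c:+, f:-; rest ⊤}  OUT={b:-, c:-, f:-; rest ⊤}
  B2:  IN={b:-, c:-, f:-; rest ⊤}  OUT={b:+, c:+, f:-; rest ⊤}
  B3:  IN={b:+, c:+, f:-; rest ⊤}  OUT={b:+, c:+, f:-; rest ⊤}
  B4:  IN={b:+, c:+, f:-; rest ⊤}  OUT={c:+, f:-; rest ⊤}
  B5:  IN={c:+, f:-; rest ⊤}  OUT={c:+, f:-; rest ⊤}
  B6:  IN={c:+, f:-; rest ⊤}  OUT={c:-, f:-; rest ⊤}
  B7:  IN={c:-, f:-; rest ⊤}  OUT={c:-, f:-; rest ⊤}
  B8:  IN={c:-, f:-; rest ⊤}  OUT={c:-, d:+, f:-; rest ⊤}
  B9:  IN={c:-, f:-; rest ⊤}  OUT={f:-; rest ⊤}

Merge at B5: IN[B5] = OUT[B4] = {a: ⊤, b: ⊤, c: +, d: ⊤, e: ⊤, f: -}

Answer: {a: ⊤, b: ⊤, c: +, d: ⊤, e: ⊤, f: -}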